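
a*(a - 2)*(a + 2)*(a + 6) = a^4 + 6*a^3 - 4*a^2 - 24*a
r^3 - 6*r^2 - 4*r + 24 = (r - 6)*(r - 2)*(r + 2)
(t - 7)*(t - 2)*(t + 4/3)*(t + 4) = t^4 - 11*t^3/3 - 86*t^2/3 + 80*t/3 + 224/3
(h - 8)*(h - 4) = h^2 - 12*h + 32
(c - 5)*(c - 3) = c^2 - 8*c + 15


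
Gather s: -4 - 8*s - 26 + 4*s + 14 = -4*s - 16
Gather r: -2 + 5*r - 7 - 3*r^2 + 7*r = -3*r^2 + 12*r - 9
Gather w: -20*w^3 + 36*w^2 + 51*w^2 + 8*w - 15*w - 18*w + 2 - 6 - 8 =-20*w^3 + 87*w^2 - 25*w - 12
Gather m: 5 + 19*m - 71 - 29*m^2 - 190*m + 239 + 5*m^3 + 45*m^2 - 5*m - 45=5*m^3 + 16*m^2 - 176*m + 128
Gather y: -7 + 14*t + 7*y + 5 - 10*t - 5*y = 4*t + 2*y - 2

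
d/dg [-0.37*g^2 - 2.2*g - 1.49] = -0.74*g - 2.2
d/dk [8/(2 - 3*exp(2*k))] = 48*exp(2*k)/(3*exp(2*k) - 2)^2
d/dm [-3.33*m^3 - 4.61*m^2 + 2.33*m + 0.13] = -9.99*m^2 - 9.22*m + 2.33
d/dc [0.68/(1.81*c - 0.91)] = -1.2308/(1.81*c - 0.91)^2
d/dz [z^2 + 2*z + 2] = 2*z + 2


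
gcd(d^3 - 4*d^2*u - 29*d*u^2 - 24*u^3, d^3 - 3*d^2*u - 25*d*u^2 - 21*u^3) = d^2 + 4*d*u + 3*u^2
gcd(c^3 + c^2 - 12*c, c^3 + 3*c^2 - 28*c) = c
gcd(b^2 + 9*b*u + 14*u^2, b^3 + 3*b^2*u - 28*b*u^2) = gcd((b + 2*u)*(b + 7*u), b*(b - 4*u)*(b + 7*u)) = b + 7*u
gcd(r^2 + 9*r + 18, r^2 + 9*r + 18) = r^2 + 9*r + 18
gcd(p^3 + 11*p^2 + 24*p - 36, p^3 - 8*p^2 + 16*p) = 1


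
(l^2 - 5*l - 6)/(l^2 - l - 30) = (l + 1)/(l + 5)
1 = 1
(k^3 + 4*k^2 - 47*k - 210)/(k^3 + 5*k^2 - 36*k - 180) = (k - 7)/(k - 6)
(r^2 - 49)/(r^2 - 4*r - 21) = (r + 7)/(r + 3)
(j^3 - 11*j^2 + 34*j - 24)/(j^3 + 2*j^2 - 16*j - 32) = (j^2 - 7*j + 6)/(j^2 + 6*j + 8)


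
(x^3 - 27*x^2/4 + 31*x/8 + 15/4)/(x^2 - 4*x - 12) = (8*x^2 - 6*x - 5)/(8*(x + 2))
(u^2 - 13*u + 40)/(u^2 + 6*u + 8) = (u^2 - 13*u + 40)/(u^2 + 6*u + 8)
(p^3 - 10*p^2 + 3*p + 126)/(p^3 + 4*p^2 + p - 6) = (p^2 - 13*p + 42)/(p^2 + p - 2)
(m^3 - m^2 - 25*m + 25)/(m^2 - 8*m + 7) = (m^2 - 25)/(m - 7)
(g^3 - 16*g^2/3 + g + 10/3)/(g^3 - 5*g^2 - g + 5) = (g + 2/3)/(g + 1)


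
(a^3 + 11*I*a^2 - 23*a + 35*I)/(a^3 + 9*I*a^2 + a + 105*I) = (a - I)/(a - 3*I)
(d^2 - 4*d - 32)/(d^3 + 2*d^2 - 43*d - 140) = (d - 8)/(d^2 - 2*d - 35)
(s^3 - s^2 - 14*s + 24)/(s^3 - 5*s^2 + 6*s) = (s + 4)/s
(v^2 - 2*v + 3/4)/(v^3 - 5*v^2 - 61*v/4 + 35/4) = (2*v - 3)/(2*v^2 - 9*v - 35)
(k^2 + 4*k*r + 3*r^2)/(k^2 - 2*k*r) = (k^2 + 4*k*r + 3*r^2)/(k*(k - 2*r))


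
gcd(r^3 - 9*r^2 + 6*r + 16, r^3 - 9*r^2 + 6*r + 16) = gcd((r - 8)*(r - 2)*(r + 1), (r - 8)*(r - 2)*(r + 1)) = r^3 - 9*r^2 + 6*r + 16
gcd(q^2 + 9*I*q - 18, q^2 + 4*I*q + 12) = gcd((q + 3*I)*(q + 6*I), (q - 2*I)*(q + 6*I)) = q + 6*I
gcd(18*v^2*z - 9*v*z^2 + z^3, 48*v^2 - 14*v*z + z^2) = -6*v + z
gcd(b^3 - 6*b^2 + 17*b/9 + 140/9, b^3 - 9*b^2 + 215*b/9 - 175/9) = b^2 - 22*b/3 + 35/3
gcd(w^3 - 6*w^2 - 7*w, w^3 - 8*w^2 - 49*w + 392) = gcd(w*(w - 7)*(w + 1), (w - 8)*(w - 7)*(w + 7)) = w - 7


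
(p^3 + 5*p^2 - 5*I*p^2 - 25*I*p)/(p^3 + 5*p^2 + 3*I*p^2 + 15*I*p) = (p - 5*I)/(p + 3*I)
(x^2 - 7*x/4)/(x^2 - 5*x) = (x - 7/4)/(x - 5)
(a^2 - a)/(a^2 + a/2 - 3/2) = 2*a/(2*a + 3)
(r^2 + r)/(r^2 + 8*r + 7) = r/(r + 7)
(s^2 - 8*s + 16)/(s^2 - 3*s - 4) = (s - 4)/(s + 1)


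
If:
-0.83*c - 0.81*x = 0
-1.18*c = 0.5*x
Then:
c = 0.00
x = 0.00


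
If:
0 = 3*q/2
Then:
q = 0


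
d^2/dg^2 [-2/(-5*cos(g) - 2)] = 10*(5*sin(g)^2 + 2*cos(g) + 5)/(5*cos(g) + 2)^3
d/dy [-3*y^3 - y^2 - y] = -9*y^2 - 2*y - 1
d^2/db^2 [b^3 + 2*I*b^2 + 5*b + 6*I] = 6*b + 4*I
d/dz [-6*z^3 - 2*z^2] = 2*z*(-9*z - 2)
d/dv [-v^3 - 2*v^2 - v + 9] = -3*v^2 - 4*v - 1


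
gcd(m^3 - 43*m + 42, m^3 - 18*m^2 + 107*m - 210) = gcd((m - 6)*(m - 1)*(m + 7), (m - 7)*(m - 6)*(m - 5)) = m - 6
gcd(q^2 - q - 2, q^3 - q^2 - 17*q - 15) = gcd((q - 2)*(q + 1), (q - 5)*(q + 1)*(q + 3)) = q + 1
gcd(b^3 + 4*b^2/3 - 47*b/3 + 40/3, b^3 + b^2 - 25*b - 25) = b + 5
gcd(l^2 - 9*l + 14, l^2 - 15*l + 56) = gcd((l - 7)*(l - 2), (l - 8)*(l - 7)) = l - 7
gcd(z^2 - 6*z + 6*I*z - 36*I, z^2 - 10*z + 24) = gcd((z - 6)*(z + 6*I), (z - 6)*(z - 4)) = z - 6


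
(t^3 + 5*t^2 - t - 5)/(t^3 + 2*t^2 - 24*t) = (t^3 + 5*t^2 - t - 5)/(t*(t^2 + 2*t - 24))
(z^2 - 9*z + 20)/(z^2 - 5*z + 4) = (z - 5)/(z - 1)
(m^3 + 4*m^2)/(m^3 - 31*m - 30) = m^2*(m + 4)/(m^3 - 31*m - 30)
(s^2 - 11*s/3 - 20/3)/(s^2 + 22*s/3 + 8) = (s - 5)/(s + 6)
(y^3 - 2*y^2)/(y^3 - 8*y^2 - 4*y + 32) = y^2/(y^2 - 6*y - 16)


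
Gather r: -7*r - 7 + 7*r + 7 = 0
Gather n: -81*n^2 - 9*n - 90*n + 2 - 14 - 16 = -81*n^2 - 99*n - 28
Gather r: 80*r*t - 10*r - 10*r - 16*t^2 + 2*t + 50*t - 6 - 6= r*(80*t - 20) - 16*t^2 + 52*t - 12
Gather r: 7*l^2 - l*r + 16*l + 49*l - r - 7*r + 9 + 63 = 7*l^2 + 65*l + r*(-l - 8) + 72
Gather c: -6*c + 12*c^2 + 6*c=12*c^2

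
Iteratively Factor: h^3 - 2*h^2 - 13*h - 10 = (h - 5)*(h^2 + 3*h + 2) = (h - 5)*(h + 2)*(h + 1)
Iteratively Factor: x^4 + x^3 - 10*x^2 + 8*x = (x - 1)*(x^3 + 2*x^2 - 8*x) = (x - 2)*(x - 1)*(x^2 + 4*x) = x*(x - 2)*(x - 1)*(x + 4)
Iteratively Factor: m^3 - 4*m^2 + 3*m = (m - 1)*(m^2 - 3*m) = (m - 3)*(m - 1)*(m)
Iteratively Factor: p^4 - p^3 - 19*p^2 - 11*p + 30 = (p - 5)*(p^3 + 4*p^2 + p - 6) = (p - 5)*(p - 1)*(p^2 + 5*p + 6) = (p - 5)*(p - 1)*(p + 3)*(p + 2)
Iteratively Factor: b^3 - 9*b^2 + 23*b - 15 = (b - 1)*(b^2 - 8*b + 15) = (b - 3)*(b - 1)*(b - 5)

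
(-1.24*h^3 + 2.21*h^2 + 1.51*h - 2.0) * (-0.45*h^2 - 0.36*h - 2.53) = 0.558*h^5 - 0.5481*h^4 + 1.6621*h^3 - 5.2349*h^2 - 3.1003*h + 5.06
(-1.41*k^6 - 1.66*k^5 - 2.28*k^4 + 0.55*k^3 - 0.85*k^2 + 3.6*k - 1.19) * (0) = 0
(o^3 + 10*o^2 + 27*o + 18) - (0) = o^3 + 10*o^2 + 27*o + 18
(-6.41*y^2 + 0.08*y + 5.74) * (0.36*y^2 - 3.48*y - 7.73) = -2.3076*y^4 + 22.3356*y^3 + 51.3373*y^2 - 20.5936*y - 44.3702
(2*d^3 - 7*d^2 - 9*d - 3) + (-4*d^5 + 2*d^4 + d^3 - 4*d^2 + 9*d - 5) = -4*d^5 + 2*d^4 + 3*d^3 - 11*d^2 - 8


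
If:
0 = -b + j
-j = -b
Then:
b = j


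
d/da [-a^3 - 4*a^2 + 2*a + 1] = -3*a^2 - 8*a + 2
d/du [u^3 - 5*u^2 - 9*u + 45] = 3*u^2 - 10*u - 9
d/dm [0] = 0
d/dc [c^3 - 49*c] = 3*c^2 - 49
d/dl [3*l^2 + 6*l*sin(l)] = 6*l*cos(l) + 6*l + 6*sin(l)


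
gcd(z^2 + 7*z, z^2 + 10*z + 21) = z + 7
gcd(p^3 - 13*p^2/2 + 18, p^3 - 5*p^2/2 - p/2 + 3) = p - 2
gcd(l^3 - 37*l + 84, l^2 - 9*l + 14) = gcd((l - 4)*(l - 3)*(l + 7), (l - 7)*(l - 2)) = 1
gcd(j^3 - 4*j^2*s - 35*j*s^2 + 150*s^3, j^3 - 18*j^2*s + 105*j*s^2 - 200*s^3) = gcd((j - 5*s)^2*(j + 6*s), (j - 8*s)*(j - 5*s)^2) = j^2 - 10*j*s + 25*s^2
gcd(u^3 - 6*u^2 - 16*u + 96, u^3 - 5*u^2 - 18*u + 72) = u^2 - 2*u - 24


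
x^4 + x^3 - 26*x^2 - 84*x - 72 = (x - 6)*(x + 2)^2*(x + 3)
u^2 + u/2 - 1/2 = (u - 1/2)*(u + 1)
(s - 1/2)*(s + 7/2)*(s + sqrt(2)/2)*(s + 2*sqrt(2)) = s^4 + 3*s^3 + 5*sqrt(2)*s^3/2 + s^2/4 + 15*sqrt(2)*s^2/2 - 35*sqrt(2)*s/8 + 6*s - 7/2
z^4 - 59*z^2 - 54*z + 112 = (z - 8)*(z - 1)*(z + 2)*(z + 7)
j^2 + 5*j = j*(j + 5)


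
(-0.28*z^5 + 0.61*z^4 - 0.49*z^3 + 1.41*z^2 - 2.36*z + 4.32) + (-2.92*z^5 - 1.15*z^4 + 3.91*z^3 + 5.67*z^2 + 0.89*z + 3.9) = -3.2*z^5 - 0.54*z^4 + 3.42*z^3 + 7.08*z^2 - 1.47*z + 8.22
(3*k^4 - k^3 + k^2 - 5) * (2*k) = 6*k^5 - 2*k^4 + 2*k^3 - 10*k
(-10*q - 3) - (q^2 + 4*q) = -q^2 - 14*q - 3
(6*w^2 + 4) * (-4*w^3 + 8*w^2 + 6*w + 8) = -24*w^5 + 48*w^4 + 20*w^3 + 80*w^2 + 24*w + 32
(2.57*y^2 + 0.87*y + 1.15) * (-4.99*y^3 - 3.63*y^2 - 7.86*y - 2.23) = -12.8243*y^5 - 13.6704*y^4 - 29.0968*y^3 - 16.7438*y^2 - 10.9791*y - 2.5645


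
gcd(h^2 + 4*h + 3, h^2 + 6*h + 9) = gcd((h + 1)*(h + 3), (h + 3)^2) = h + 3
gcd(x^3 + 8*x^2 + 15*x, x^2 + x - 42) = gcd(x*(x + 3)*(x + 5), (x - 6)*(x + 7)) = 1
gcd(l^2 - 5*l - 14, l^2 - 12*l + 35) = l - 7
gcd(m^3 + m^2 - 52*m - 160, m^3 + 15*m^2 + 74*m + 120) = m^2 + 9*m + 20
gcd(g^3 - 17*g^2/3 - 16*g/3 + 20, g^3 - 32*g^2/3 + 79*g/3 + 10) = g - 6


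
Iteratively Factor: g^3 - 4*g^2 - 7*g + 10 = (g + 2)*(g^2 - 6*g + 5) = (g - 5)*(g + 2)*(g - 1)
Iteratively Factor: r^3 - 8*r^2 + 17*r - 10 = (r - 2)*(r^2 - 6*r + 5) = (r - 5)*(r - 2)*(r - 1)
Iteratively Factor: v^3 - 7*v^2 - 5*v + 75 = (v - 5)*(v^2 - 2*v - 15) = (v - 5)*(v + 3)*(v - 5)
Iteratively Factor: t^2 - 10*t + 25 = (t - 5)*(t - 5)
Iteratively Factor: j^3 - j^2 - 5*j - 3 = (j + 1)*(j^2 - 2*j - 3) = (j - 3)*(j + 1)*(j + 1)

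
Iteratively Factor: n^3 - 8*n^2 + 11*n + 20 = (n + 1)*(n^2 - 9*n + 20) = (n - 5)*(n + 1)*(n - 4)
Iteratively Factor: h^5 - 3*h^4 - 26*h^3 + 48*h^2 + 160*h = (h - 4)*(h^4 + h^3 - 22*h^2 - 40*h) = (h - 4)*(h + 4)*(h^3 - 3*h^2 - 10*h) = (h - 4)*(h + 2)*(h + 4)*(h^2 - 5*h) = (h - 5)*(h - 4)*(h + 2)*(h + 4)*(h)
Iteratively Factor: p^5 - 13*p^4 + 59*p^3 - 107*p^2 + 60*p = (p - 1)*(p^4 - 12*p^3 + 47*p^2 - 60*p) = p*(p - 1)*(p^3 - 12*p^2 + 47*p - 60) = p*(p - 4)*(p - 1)*(p^2 - 8*p + 15) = p*(p - 4)*(p - 3)*(p - 1)*(p - 5)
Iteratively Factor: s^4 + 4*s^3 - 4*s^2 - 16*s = (s - 2)*(s^3 + 6*s^2 + 8*s) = (s - 2)*(s + 4)*(s^2 + 2*s) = s*(s - 2)*(s + 4)*(s + 2)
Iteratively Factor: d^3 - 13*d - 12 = (d + 1)*(d^2 - d - 12) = (d - 4)*(d + 1)*(d + 3)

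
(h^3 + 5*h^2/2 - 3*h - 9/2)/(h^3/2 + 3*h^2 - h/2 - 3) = (2*h^2 + 3*h - 9)/(h^2 + 5*h - 6)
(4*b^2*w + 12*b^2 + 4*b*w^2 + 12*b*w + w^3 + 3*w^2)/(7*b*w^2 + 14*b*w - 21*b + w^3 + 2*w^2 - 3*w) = (4*b^2 + 4*b*w + w^2)/(7*b*w - 7*b + w^2 - w)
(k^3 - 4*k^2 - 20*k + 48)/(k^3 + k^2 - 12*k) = (k^2 - 8*k + 12)/(k*(k - 3))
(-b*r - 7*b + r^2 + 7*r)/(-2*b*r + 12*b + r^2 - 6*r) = (b*r + 7*b - r^2 - 7*r)/(2*b*r - 12*b - r^2 + 6*r)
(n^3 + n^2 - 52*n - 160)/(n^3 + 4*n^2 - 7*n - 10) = (n^2 - 4*n - 32)/(n^2 - n - 2)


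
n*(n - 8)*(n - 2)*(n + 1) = n^4 - 9*n^3 + 6*n^2 + 16*n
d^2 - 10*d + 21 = (d - 7)*(d - 3)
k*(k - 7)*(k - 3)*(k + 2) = k^4 - 8*k^3 + k^2 + 42*k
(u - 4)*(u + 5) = u^2 + u - 20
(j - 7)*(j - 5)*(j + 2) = j^3 - 10*j^2 + 11*j + 70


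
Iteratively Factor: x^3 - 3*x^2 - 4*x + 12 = (x - 3)*(x^2 - 4) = (x - 3)*(x + 2)*(x - 2)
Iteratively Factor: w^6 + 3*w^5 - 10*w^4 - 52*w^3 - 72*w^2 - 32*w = (w + 2)*(w^5 + w^4 - 12*w^3 - 28*w^2 - 16*w) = (w + 1)*(w + 2)*(w^4 - 12*w^2 - 16*w) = (w + 1)*(w + 2)^2*(w^3 - 2*w^2 - 8*w) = w*(w + 1)*(w + 2)^2*(w^2 - 2*w - 8) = w*(w + 1)*(w + 2)^3*(w - 4)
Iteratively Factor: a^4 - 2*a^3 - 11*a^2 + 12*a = (a)*(a^3 - 2*a^2 - 11*a + 12) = a*(a - 4)*(a^2 + 2*a - 3) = a*(a - 4)*(a + 3)*(a - 1)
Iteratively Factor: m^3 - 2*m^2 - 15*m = (m - 5)*(m^2 + 3*m) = m*(m - 5)*(m + 3)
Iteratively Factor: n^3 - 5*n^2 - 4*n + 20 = (n - 5)*(n^2 - 4) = (n - 5)*(n - 2)*(n + 2)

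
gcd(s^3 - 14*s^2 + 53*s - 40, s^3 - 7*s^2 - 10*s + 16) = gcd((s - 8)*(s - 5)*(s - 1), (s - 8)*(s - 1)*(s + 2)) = s^2 - 9*s + 8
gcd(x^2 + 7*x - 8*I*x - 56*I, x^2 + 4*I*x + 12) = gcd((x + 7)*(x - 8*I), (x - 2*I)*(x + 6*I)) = 1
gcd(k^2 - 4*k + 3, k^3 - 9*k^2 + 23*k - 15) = k^2 - 4*k + 3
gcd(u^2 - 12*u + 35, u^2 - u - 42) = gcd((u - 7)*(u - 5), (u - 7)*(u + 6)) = u - 7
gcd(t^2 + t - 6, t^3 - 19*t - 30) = t + 3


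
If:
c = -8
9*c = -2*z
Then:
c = -8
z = 36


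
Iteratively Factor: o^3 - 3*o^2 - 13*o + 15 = (o - 5)*(o^2 + 2*o - 3) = (o - 5)*(o + 3)*(o - 1)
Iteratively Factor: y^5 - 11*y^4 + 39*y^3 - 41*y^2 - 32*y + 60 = (y - 2)*(y^4 - 9*y^3 + 21*y^2 + y - 30) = (y - 2)*(y + 1)*(y^3 - 10*y^2 + 31*y - 30) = (y - 5)*(y - 2)*(y + 1)*(y^2 - 5*y + 6) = (y - 5)*(y - 2)^2*(y + 1)*(y - 3)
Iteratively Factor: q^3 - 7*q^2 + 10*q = (q)*(q^2 - 7*q + 10) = q*(q - 2)*(q - 5)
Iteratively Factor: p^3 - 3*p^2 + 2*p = (p)*(p^2 - 3*p + 2) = p*(p - 2)*(p - 1)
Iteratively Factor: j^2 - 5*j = (j - 5)*(j)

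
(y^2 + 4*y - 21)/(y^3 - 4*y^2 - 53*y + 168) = 1/(y - 8)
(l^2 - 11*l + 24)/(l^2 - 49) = (l^2 - 11*l + 24)/(l^2 - 49)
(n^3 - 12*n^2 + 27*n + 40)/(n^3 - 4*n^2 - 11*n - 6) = (n^2 - 13*n + 40)/(n^2 - 5*n - 6)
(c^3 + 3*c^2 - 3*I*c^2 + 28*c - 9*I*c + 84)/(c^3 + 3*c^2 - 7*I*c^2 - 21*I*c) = (c + 4*I)/c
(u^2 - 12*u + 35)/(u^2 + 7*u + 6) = (u^2 - 12*u + 35)/(u^2 + 7*u + 6)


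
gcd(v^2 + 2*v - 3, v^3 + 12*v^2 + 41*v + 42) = v + 3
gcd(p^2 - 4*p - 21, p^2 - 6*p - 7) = p - 7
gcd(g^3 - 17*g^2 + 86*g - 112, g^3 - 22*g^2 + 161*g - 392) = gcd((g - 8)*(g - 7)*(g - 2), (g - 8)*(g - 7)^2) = g^2 - 15*g + 56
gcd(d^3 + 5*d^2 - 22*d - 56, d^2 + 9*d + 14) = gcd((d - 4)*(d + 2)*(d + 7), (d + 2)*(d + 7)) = d^2 + 9*d + 14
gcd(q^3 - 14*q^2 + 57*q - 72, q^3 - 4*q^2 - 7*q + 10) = 1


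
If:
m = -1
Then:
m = -1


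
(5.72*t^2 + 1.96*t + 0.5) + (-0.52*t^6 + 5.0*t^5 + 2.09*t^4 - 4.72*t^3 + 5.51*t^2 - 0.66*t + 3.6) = -0.52*t^6 + 5.0*t^5 + 2.09*t^4 - 4.72*t^3 + 11.23*t^2 + 1.3*t + 4.1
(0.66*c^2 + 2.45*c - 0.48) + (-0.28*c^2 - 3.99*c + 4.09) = 0.38*c^2 - 1.54*c + 3.61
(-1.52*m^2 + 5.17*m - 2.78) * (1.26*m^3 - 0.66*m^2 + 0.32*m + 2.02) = -1.9152*m^5 + 7.5174*m^4 - 7.4014*m^3 + 0.4188*m^2 + 9.5538*m - 5.6156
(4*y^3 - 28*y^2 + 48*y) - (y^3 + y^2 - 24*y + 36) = 3*y^3 - 29*y^2 + 72*y - 36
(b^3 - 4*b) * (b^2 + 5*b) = b^5 + 5*b^4 - 4*b^3 - 20*b^2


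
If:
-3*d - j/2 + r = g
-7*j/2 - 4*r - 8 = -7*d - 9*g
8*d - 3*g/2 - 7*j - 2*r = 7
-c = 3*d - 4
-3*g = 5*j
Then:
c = -169/77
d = 159/77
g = 170/77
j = -102/77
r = 596/77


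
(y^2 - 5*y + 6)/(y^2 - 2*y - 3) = (y - 2)/(y + 1)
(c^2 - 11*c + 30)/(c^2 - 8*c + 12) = (c - 5)/(c - 2)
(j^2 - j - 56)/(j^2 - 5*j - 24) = (j + 7)/(j + 3)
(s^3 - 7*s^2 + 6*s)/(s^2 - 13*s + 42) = s*(s - 1)/(s - 7)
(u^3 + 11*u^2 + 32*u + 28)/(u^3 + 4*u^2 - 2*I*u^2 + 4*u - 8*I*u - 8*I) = (u + 7)/(u - 2*I)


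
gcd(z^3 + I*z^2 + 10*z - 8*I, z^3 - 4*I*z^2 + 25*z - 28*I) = z^2 + 3*I*z + 4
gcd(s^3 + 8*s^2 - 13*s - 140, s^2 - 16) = s - 4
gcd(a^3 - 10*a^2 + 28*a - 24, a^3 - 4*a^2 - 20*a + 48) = a^2 - 8*a + 12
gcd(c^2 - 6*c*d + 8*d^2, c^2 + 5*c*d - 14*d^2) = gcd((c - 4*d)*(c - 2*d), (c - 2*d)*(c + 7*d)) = c - 2*d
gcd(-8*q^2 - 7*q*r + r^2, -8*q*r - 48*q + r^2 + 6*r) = 8*q - r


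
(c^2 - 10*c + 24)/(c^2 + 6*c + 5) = (c^2 - 10*c + 24)/(c^2 + 6*c + 5)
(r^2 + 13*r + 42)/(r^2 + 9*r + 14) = (r + 6)/(r + 2)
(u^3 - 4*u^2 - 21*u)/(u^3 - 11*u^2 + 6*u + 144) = u*(u - 7)/(u^2 - 14*u + 48)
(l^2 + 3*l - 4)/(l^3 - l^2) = (l + 4)/l^2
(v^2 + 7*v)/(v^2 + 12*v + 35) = v/(v + 5)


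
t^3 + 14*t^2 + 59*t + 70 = (t + 2)*(t + 5)*(t + 7)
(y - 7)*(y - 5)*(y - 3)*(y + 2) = y^4 - 13*y^3 + 41*y^2 + 37*y - 210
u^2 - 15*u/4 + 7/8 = (u - 7/2)*(u - 1/4)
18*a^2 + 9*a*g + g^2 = (3*a + g)*(6*a + g)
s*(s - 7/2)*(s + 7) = s^3 + 7*s^2/2 - 49*s/2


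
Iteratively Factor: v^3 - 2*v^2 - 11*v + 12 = (v + 3)*(v^2 - 5*v + 4) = (v - 1)*(v + 3)*(v - 4)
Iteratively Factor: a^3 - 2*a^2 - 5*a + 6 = (a - 3)*(a^2 + a - 2) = (a - 3)*(a + 2)*(a - 1)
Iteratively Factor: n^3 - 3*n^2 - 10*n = (n)*(n^2 - 3*n - 10) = n*(n + 2)*(n - 5)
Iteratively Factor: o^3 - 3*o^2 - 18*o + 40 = (o - 5)*(o^2 + 2*o - 8) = (o - 5)*(o + 4)*(o - 2)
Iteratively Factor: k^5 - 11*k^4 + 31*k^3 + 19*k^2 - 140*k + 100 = (k - 1)*(k^4 - 10*k^3 + 21*k^2 + 40*k - 100) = (k - 2)*(k - 1)*(k^3 - 8*k^2 + 5*k + 50) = (k - 5)*(k - 2)*(k - 1)*(k^2 - 3*k - 10) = (k - 5)^2*(k - 2)*(k - 1)*(k + 2)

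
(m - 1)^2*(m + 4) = m^3 + 2*m^2 - 7*m + 4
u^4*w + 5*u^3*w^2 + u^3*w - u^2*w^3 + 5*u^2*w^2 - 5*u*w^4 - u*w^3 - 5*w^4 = (u - w)*(u + w)*(u + 5*w)*(u*w + w)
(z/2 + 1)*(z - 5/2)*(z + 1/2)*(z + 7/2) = z^4/2 + 7*z^3/4 - 21*z^2/8 - 167*z/16 - 35/8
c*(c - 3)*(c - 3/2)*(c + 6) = c^4 + 3*c^3/2 - 45*c^2/2 + 27*c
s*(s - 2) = s^2 - 2*s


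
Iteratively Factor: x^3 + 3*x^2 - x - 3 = (x + 3)*(x^2 - 1) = (x - 1)*(x + 3)*(x + 1)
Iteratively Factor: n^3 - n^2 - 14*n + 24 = (n + 4)*(n^2 - 5*n + 6) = (n - 3)*(n + 4)*(n - 2)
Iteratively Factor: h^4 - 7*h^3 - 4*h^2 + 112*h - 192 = (h + 4)*(h^3 - 11*h^2 + 40*h - 48) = (h - 4)*(h + 4)*(h^2 - 7*h + 12) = (h - 4)^2*(h + 4)*(h - 3)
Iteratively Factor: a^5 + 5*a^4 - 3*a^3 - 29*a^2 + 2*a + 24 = (a + 3)*(a^4 + 2*a^3 - 9*a^2 - 2*a + 8) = (a - 2)*(a + 3)*(a^3 + 4*a^2 - a - 4) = (a - 2)*(a - 1)*(a + 3)*(a^2 + 5*a + 4) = (a - 2)*(a - 1)*(a + 1)*(a + 3)*(a + 4)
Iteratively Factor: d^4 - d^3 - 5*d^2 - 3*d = (d)*(d^3 - d^2 - 5*d - 3) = d*(d - 3)*(d^2 + 2*d + 1) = d*(d - 3)*(d + 1)*(d + 1)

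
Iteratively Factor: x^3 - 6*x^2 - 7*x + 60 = (x - 4)*(x^2 - 2*x - 15) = (x - 4)*(x + 3)*(x - 5)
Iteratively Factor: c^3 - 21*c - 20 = (c + 1)*(c^2 - c - 20) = (c + 1)*(c + 4)*(c - 5)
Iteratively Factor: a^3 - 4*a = (a + 2)*(a^2 - 2*a) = (a - 2)*(a + 2)*(a)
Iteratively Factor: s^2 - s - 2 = (s + 1)*(s - 2)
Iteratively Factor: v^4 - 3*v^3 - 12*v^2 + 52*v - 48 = (v - 2)*(v^3 - v^2 - 14*v + 24) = (v - 2)^2*(v^2 + v - 12) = (v - 3)*(v - 2)^2*(v + 4)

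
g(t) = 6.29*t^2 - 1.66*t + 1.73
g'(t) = 12.58*t - 1.66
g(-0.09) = 1.93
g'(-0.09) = -2.79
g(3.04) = 54.81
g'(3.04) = 36.58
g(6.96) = 294.87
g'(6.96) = 85.90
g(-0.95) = 8.98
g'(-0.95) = -13.61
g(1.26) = 9.62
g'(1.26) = 14.19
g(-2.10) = 32.95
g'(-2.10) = -28.08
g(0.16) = 1.63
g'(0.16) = 0.35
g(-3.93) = 105.40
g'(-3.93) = -51.10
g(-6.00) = 238.13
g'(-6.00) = -77.14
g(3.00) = 53.36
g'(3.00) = 36.08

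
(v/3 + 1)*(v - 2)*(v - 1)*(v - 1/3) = v^4/3 - v^3/9 - 7*v^2/3 + 25*v/9 - 2/3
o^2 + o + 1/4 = (o + 1/2)^2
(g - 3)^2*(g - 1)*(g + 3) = g^4 - 4*g^3 - 6*g^2 + 36*g - 27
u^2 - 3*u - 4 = (u - 4)*(u + 1)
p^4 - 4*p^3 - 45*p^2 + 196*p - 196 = (p - 7)*(p - 2)^2*(p + 7)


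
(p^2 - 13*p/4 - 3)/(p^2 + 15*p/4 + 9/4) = (p - 4)/(p + 3)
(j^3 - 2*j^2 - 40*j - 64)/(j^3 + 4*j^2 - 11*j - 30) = (j^2 - 4*j - 32)/(j^2 + 2*j - 15)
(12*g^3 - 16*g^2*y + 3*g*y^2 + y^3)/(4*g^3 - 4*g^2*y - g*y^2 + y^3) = (6*g + y)/(2*g + y)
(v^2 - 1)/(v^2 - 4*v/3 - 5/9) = 9*(1 - v^2)/(-9*v^2 + 12*v + 5)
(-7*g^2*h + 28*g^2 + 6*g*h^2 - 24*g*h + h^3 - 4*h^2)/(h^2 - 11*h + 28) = (-7*g^2 + 6*g*h + h^2)/(h - 7)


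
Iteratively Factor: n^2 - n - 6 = (n + 2)*(n - 3)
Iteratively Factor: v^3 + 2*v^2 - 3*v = (v)*(v^2 + 2*v - 3) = v*(v - 1)*(v + 3)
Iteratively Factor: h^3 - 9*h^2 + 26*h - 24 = (h - 2)*(h^2 - 7*h + 12) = (h - 4)*(h - 2)*(h - 3)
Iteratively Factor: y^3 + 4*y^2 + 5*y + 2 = (y + 1)*(y^2 + 3*y + 2) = (y + 1)^2*(y + 2)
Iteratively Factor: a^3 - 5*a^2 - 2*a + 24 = (a - 4)*(a^2 - a - 6) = (a - 4)*(a + 2)*(a - 3)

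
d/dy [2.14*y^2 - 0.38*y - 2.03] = 4.28*y - 0.38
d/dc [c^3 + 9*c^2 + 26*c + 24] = 3*c^2 + 18*c + 26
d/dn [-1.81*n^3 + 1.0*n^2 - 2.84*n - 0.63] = -5.43*n^2 + 2.0*n - 2.84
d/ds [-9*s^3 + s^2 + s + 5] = -27*s^2 + 2*s + 1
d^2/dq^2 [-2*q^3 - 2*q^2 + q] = -12*q - 4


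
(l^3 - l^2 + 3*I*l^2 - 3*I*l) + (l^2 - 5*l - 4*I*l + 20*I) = l^3 + 3*I*l^2 - 5*l - 7*I*l + 20*I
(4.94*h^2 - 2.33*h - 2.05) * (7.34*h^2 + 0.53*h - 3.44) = 36.2596*h^4 - 14.484*h^3 - 33.2755*h^2 + 6.9287*h + 7.052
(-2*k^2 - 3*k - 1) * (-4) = 8*k^2 + 12*k + 4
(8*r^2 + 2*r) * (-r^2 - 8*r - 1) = -8*r^4 - 66*r^3 - 24*r^2 - 2*r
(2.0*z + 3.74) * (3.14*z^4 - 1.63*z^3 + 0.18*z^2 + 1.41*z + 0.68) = 6.28*z^5 + 8.4836*z^4 - 5.7362*z^3 + 3.4932*z^2 + 6.6334*z + 2.5432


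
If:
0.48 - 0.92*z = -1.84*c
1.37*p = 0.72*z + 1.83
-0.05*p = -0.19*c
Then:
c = 0.59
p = 2.23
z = 1.69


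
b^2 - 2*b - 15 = (b - 5)*(b + 3)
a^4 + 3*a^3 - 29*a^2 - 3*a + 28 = (a - 4)*(a - 1)*(a + 1)*(a + 7)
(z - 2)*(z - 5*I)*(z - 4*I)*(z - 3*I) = z^4 - 2*z^3 - 12*I*z^3 - 47*z^2 + 24*I*z^2 + 94*z + 60*I*z - 120*I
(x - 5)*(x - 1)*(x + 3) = x^3 - 3*x^2 - 13*x + 15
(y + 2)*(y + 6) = y^2 + 8*y + 12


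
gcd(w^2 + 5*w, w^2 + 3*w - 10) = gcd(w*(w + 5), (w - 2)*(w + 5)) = w + 5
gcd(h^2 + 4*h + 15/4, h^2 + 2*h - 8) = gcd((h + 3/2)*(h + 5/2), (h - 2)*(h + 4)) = 1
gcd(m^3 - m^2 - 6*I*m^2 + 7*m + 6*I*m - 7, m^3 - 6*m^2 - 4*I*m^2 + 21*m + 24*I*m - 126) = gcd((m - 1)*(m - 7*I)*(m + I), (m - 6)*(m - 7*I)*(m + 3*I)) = m - 7*I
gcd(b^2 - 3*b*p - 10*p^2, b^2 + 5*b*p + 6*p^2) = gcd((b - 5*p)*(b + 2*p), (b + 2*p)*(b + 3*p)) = b + 2*p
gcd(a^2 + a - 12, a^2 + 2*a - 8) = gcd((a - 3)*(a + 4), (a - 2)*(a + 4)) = a + 4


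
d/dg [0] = 0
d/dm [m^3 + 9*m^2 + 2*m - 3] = 3*m^2 + 18*m + 2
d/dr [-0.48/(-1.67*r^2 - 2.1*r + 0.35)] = (-1.6032*r - 1.008)/(1.67*r^2 + 2.1*r - 0.35)^2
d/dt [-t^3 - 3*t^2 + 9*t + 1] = -3*t^2 - 6*t + 9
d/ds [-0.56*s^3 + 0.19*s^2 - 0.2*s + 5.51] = -1.68*s^2 + 0.38*s - 0.2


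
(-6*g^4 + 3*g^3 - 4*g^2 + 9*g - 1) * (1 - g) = 6*g^5 - 9*g^4 + 7*g^3 - 13*g^2 + 10*g - 1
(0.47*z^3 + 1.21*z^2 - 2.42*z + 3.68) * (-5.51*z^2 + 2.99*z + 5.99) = -2.5897*z^5 - 5.2618*z^4 + 19.7674*z^3 - 20.2647*z^2 - 3.4926*z + 22.0432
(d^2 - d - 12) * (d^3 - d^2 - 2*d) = d^5 - 2*d^4 - 13*d^3 + 14*d^2 + 24*d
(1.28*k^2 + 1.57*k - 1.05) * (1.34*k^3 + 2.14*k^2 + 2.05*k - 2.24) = 1.7152*k^5 + 4.843*k^4 + 4.5768*k^3 - 1.8957*k^2 - 5.6693*k + 2.352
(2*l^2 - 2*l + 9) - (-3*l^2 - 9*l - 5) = 5*l^2 + 7*l + 14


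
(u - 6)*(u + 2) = u^2 - 4*u - 12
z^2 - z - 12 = (z - 4)*(z + 3)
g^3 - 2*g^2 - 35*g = g*(g - 7)*(g + 5)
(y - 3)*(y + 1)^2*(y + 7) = y^4 + 6*y^3 - 12*y^2 - 38*y - 21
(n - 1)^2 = n^2 - 2*n + 1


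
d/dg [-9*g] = -9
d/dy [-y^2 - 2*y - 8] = -2*y - 2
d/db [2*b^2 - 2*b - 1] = 4*b - 2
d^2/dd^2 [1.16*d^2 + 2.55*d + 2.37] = 2.32000000000000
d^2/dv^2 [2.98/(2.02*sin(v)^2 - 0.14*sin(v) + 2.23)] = (-48.638368*sin(v)^4 + 2.528232*sin(v)^3 + 126.593976*sin(v)^2 - 5.98682*sin(v) - 26.7306)/(2.02*sin(v)^2 - 0.14*sin(v) + 2.23)^3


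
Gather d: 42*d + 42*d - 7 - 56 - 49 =84*d - 112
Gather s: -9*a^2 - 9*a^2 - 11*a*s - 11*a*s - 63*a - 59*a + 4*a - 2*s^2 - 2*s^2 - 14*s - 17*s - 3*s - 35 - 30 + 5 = -18*a^2 - 118*a - 4*s^2 + s*(-22*a - 34) - 60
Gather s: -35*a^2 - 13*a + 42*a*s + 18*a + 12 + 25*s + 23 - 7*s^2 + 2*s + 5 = -35*a^2 + 5*a - 7*s^2 + s*(42*a + 27) + 40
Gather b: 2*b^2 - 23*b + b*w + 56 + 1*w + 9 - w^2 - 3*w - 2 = 2*b^2 + b*(w - 23) - w^2 - 2*w + 63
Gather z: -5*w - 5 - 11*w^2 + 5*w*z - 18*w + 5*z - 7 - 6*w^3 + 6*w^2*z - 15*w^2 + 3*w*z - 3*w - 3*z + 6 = -6*w^3 - 26*w^2 - 26*w + z*(6*w^2 + 8*w + 2) - 6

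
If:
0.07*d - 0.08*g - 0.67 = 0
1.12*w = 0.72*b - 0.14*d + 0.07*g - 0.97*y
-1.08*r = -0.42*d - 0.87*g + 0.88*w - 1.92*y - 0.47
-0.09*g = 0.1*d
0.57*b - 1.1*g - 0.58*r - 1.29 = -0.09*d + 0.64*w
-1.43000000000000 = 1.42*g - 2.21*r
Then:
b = -21.20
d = 4.22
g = -4.69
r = -2.36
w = -10.11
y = -5.01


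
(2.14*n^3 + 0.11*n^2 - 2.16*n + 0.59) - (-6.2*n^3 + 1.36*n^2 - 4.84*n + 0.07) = 8.34*n^3 - 1.25*n^2 + 2.68*n + 0.52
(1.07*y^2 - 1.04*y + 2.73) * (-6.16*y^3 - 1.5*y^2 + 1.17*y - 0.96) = -6.5912*y^5 + 4.8014*y^4 - 14.0049*y^3 - 6.339*y^2 + 4.1925*y - 2.6208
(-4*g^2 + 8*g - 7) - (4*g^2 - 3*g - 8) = -8*g^2 + 11*g + 1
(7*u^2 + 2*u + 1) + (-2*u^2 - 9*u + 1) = 5*u^2 - 7*u + 2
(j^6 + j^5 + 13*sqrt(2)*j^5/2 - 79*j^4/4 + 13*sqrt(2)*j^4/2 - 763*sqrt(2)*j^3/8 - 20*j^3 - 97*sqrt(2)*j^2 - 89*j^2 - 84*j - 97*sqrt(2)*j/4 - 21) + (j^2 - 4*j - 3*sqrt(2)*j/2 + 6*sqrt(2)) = j^6 + j^5 + 13*sqrt(2)*j^5/2 - 79*j^4/4 + 13*sqrt(2)*j^4/2 - 763*sqrt(2)*j^3/8 - 20*j^3 - 97*sqrt(2)*j^2 - 88*j^2 - 88*j - 103*sqrt(2)*j/4 - 21 + 6*sqrt(2)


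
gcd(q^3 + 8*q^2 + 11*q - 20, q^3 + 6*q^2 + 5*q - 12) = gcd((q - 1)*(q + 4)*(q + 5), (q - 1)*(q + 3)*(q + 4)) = q^2 + 3*q - 4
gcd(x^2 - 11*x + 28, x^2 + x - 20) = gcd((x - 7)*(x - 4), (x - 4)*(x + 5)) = x - 4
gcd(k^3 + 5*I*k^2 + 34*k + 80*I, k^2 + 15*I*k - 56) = k + 8*I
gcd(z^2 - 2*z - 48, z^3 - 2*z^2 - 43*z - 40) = z - 8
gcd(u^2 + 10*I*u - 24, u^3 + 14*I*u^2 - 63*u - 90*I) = u + 6*I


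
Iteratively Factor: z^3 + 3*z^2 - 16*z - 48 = (z + 4)*(z^2 - z - 12) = (z + 3)*(z + 4)*(z - 4)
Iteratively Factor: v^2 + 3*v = (v + 3)*(v)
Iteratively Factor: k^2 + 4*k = (k)*(k + 4)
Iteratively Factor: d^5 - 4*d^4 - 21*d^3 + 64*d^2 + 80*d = (d + 4)*(d^4 - 8*d^3 + 11*d^2 + 20*d) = (d + 1)*(d + 4)*(d^3 - 9*d^2 + 20*d) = (d - 5)*(d + 1)*(d + 4)*(d^2 - 4*d) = d*(d - 5)*(d + 1)*(d + 4)*(d - 4)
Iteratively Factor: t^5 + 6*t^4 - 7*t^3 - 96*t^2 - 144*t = (t + 3)*(t^4 + 3*t^3 - 16*t^2 - 48*t) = (t + 3)*(t + 4)*(t^3 - t^2 - 12*t) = t*(t + 3)*(t + 4)*(t^2 - t - 12) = t*(t + 3)^2*(t + 4)*(t - 4)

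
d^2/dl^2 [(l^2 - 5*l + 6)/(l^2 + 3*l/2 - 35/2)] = 8*(-13*l^3 + 141*l^2 - 471*l + 587)/(8*l^6 + 36*l^5 - 366*l^4 - 1233*l^3 + 6405*l^2 + 11025*l - 42875)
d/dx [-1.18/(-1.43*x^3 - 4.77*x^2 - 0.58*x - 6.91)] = (-5.0622*x^2 - 11.2572*x - 0.6844)/(1.43*x^3 + 4.77*x^2 + 0.58*x + 6.91)^2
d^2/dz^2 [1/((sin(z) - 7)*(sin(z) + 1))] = (-83*sin(z) + sin(3*z) - 11*cos(2*z) + 97)/((sin(z) - 7)^3*(sin(z) + 1)^2)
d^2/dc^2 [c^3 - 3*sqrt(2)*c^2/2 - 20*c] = 6*c - 3*sqrt(2)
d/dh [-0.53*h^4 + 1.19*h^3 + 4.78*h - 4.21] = -2.12*h^3 + 3.57*h^2 + 4.78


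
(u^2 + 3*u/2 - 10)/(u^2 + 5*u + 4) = (u - 5/2)/(u + 1)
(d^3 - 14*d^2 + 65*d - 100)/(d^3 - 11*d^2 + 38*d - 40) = (d - 5)/(d - 2)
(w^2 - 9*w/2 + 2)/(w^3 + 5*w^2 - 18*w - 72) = (w - 1/2)/(w^2 + 9*w + 18)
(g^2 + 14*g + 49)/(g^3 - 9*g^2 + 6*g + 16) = (g^2 + 14*g + 49)/(g^3 - 9*g^2 + 6*g + 16)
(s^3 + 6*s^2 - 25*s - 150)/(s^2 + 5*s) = s + 1 - 30/s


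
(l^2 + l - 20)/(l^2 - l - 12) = (l + 5)/(l + 3)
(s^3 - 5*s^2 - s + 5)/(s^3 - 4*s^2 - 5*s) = (s - 1)/s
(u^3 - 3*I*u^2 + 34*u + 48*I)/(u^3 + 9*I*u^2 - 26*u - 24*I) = (u - 8*I)/(u + 4*I)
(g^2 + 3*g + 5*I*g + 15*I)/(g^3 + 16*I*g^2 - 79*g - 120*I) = (g + 3)/(g^2 + 11*I*g - 24)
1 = 1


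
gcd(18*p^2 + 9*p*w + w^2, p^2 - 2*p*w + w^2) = 1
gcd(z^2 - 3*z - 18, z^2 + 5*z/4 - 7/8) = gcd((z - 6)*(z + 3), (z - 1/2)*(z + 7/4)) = 1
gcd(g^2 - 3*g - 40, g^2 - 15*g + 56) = g - 8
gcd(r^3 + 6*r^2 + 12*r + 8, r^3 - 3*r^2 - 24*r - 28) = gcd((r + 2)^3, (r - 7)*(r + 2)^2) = r^2 + 4*r + 4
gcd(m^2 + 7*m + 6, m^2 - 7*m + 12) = 1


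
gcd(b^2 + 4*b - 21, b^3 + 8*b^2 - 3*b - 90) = b - 3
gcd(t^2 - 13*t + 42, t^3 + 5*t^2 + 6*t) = 1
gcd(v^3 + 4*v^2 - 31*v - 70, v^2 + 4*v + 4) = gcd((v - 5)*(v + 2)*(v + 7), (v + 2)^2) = v + 2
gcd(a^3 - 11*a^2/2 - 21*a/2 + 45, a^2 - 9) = a + 3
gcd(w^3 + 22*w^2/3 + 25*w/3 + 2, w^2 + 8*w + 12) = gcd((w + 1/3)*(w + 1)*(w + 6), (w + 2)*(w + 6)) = w + 6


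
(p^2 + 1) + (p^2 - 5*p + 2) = 2*p^2 - 5*p + 3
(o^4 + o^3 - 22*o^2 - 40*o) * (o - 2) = o^5 - o^4 - 24*o^3 + 4*o^2 + 80*o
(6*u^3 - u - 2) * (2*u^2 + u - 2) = 12*u^5 + 6*u^4 - 14*u^3 - 5*u^2 + 4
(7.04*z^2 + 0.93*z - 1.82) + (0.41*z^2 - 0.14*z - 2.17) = 7.45*z^2 + 0.79*z - 3.99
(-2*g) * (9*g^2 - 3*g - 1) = -18*g^3 + 6*g^2 + 2*g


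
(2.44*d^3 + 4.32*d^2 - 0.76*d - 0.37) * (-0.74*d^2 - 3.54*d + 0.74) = -1.8056*d^5 - 11.8344*d^4 - 12.9248*d^3 + 6.161*d^2 + 0.7474*d - 0.2738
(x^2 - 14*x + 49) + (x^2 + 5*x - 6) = 2*x^2 - 9*x + 43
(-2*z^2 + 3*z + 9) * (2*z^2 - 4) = -4*z^4 + 6*z^3 + 26*z^2 - 12*z - 36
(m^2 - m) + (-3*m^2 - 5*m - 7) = -2*m^2 - 6*m - 7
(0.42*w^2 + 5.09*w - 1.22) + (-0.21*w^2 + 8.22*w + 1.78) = 0.21*w^2 + 13.31*w + 0.56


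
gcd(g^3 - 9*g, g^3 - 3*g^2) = g^2 - 3*g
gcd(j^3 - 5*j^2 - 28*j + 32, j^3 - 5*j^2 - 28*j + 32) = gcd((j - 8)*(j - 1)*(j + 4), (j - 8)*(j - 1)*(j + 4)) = j^3 - 5*j^2 - 28*j + 32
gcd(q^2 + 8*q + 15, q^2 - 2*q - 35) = q + 5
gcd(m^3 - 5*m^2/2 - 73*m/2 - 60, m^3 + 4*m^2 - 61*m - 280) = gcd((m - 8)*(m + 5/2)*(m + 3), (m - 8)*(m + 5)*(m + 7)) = m - 8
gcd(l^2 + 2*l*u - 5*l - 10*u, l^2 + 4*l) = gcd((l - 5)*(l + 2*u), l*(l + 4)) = 1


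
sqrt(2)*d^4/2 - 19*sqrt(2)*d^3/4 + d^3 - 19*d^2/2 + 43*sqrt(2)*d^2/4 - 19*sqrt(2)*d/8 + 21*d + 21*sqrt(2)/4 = (d - 6)*(d - 7/2)*(d + sqrt(2)/2)*(sqrt(2)*d/2 + 1/2)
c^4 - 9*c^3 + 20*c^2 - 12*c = c*(c - 6)*(c - 2)*(c - 1)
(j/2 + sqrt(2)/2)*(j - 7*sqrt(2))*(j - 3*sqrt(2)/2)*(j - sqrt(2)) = j^4/2 - 17*sqrt(2)*j^3/4 + 19*j^2/2 + 17*sqrt(2)*j/2 - 21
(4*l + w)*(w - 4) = 4*l*w - 16*l + w^2 - 4*w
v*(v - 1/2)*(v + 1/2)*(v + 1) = v^4 + v^3 - v^2/4 - v/4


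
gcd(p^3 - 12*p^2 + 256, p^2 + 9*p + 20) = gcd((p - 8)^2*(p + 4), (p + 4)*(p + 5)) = p + 4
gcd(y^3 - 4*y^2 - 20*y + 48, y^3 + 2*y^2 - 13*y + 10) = y - 2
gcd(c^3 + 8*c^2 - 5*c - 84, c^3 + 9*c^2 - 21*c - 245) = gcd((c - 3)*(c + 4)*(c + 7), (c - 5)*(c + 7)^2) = c + 7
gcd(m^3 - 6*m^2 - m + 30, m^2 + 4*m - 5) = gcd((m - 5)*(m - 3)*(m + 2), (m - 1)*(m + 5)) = 1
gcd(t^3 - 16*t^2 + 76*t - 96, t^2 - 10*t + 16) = t^2 - 10*t + 16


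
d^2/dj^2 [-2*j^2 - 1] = -4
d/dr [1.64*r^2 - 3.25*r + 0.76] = 3.28*r - 3.25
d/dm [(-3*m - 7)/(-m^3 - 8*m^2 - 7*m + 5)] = (3*m^3 + 24*m^2 + 21*m - (3*m + 7)*(3*m^2 + 16*m + 7) - 15)/(m^3 + 8*m^2 + 7*m - 5)^2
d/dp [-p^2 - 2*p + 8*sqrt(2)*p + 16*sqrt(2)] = -2*p - 2 + 8*sqrt(2)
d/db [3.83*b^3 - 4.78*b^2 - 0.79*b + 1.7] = 11.49*b^2 - 9.56*b - 0.79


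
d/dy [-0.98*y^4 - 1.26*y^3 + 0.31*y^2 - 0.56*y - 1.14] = -3.92*y^3 - 3.78*y^2 + 0.62*y - 0.56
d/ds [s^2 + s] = 2*s + 1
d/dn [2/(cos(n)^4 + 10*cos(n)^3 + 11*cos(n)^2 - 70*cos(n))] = 4*(2*cos(n)^3 + 15*cos(n)^2 + 11*cos(n) - 35)*sin(n)/((cos(n)^3 + 10*cos(n)^2 + 11*cos(n) - 70)^2*cos(n)^2)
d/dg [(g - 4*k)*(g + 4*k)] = 2*g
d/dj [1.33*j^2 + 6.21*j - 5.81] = 2.66*j + 6.21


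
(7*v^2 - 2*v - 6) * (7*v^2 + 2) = 49*v^4 - 14*v^3 - 28*v^2 - 4*v - 12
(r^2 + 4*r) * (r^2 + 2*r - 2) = r^4 + 6*r^3 + 6*r^2 - 8*r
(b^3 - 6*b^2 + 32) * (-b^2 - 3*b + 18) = -b^5 + 3*b^4 + 36*b^3 - 140*b^2 - 96*b + 576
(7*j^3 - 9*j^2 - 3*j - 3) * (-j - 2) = -7*j^4 - 5*j^3 + 21*j^2 + 9*j + 6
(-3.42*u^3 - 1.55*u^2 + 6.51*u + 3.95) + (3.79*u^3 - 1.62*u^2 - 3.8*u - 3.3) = 0.37*u^3 - 3.17*u^2 + 2.71*u + 0.65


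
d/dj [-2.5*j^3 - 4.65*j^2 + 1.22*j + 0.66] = -7.5*j^2 - 9.3*j + 1.22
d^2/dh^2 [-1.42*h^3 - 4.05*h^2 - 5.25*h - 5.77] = -8.52*h - 8.1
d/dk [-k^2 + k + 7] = 1 - 2*k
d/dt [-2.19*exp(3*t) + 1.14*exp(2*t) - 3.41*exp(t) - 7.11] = (-6.57*exp(2*t) + 2.28*exp(t) - 3.41)*exp(t)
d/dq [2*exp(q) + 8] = 2*exp(q)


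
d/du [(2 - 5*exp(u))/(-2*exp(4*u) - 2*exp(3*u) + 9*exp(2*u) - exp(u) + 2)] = (-(5*exp(u) - 2)*(8*exp(3*u) + 6*exp(2*u) - 18*exp(u) + 1) + 10*exp(4*u) + 10*exp(3*u) - 45*exp(2*u) + 5*exp(u) - 10)*exp(u)/(2*exp(4*u) + 2*exp(3*u) - 9*exp(2*u) + exp(u) - 2)^2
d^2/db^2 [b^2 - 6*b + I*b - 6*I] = 2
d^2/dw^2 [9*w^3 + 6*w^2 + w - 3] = 54*w + 12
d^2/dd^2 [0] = 0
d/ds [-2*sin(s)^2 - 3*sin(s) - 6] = -(4*sin(s) + 3)*cos(s)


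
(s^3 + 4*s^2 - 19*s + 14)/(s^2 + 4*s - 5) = (s^2 + 5*s - 14)/(s + 5)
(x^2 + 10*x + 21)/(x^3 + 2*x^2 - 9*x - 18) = (x + 7)/(x^2 - x - 6)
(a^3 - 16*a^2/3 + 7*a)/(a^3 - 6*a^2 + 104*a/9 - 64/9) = 3*a*(3*a^2 - 16*a + 21)/(9*a^3 - 54*a^2 + 104*a - 64)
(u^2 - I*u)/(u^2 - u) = (u - I)/(u - 1)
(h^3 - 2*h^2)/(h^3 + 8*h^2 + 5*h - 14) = h^2*(h - 2)/(h^3 + 8*h^2 + 5*h - 14)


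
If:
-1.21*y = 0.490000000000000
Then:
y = -0.40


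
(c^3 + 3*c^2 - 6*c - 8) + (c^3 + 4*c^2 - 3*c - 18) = 2*c^3 + 7*c^2 - 9*c - 26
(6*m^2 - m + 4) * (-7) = -42*m^2 + 7*m - 28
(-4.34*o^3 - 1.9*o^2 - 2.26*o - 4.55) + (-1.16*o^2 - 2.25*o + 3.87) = -4.34*o^3 - 3.06*o^2 - 4.51*o - 0.68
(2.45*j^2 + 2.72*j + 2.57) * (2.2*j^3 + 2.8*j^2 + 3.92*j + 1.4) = 5.39*j^5 + 12.844*j^4 + 22.874*j^3 + 21.2884*j^2 + 13.8824*j + 3.598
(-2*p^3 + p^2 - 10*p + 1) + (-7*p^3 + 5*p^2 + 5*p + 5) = -9*p^3 + 6*p^2 - 5*p + 6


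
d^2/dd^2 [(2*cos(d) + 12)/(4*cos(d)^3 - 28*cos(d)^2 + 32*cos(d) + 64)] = (-(1 - cos(2*d))^2 - 767*cos(d)/4 + 24*cos(2*d) - 61*cos(3*d)/4 + 144)/(2*(cos(d) - 4)^4*(cos(d) + 1)^2)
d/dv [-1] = 0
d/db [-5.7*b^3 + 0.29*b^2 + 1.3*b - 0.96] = -17.1*b^2 + 0.58*b + 1.3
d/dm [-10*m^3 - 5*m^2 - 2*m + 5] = -30*m^2 - 10*m - 2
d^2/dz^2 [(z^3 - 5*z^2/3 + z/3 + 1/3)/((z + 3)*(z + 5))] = 8*(47*z^3 + 327*z^2 + 501*z - 299)/(3*(z^6 + 24*z^5 + 237*z^4 + 1232*z^3 + 3555*z^2 + 5400*z + 3375))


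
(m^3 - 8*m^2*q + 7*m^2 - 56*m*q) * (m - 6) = m^4 - 8*m^3*q + m^3 - 8*m^2*q - 42*m^2 + 336*m*q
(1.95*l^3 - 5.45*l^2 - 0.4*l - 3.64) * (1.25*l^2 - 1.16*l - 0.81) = 2.4375*l^5 - 9.0745*l^4 + 4.2425*l^3 + 0.3285*l^2 + 4.5464*l + 2.9484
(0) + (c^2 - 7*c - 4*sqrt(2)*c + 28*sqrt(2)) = c^2 - 7*c - 4*sqrt(2)*c + 28*sqrt(2)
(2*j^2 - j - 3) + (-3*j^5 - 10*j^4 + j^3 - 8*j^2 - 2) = -3*j^5 - 10*j^4 + j^3 - 6*j^2 - j - 5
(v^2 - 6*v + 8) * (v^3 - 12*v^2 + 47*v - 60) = v^5 - 18*v^4 + 127*v^3 - 438*v^2 + 736*v - 480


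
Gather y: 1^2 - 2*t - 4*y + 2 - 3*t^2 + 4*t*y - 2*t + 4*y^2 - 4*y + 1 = -3*t^2 - 4*t + 4*y^2 + y*(4*t - 8) + 4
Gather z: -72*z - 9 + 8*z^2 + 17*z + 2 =8*z^2 - 55*z - 7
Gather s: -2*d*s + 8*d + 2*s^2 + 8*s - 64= 8*d + 2*s^2 + s*(8 - 2*d) - 64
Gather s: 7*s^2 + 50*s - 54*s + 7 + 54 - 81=7*s^2 - 4*s - 20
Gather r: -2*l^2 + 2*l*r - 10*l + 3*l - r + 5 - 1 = -2*l^2 - 7*l + r*(2*l - 1) + 4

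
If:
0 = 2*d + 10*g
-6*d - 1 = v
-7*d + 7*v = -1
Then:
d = -6/49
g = 6/245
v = -13/49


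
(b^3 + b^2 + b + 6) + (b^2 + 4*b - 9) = b^3 + 2*b^2 + 5*b - 3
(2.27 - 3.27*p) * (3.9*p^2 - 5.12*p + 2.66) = -12.753*p^3 + 25.5954*p^2 - 20.3206*p + 6.0382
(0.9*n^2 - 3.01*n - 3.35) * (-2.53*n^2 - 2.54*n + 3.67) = -2.277*n^4 + 5.3293*n^3 + 19.4239*n^2 - 2.5377*n - 12.2945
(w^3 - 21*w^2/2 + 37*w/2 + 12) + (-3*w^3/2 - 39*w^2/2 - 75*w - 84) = -w^3/2 - 30*w^2 - 113*w/2 - 72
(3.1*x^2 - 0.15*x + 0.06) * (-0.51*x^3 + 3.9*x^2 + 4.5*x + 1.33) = -1.581*x^5 + 12.1665*x^4 + 13.3344*x^3 + 3.682*x^2 + 0.0705*x + 0.0798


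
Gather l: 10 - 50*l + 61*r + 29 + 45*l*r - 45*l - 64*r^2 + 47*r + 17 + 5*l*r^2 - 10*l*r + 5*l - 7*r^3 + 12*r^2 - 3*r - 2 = l*(5*r^2 + 35*r - 90) - 7*r^3 - 52*r^2 + 105*r + 54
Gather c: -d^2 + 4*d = -d^2 + 4*d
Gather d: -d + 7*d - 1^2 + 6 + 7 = 6*d + 12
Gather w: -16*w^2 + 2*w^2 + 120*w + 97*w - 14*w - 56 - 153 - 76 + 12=-14*w^2 + 203*w - 273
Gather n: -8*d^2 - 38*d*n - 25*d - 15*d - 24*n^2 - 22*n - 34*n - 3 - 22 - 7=-8*d^2 - 40*d - 24*n^2 + n*(-38*d - 56) - 32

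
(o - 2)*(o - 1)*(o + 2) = o^3 - o^2 - 4*o + 4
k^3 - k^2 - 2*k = k*(k - 2)*(k + 1)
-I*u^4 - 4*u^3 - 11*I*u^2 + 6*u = u*(u - 6*I)*(u + I)*(-I*u + 1)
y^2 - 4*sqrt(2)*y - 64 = (y - 8*sqrt(2))*(y + 4*sqrt(2))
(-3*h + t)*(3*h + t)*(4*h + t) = -36*h^3 - 9*h^2*t + 4*h*t^2 + t^3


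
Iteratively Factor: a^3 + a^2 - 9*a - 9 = (a + 1)*(a^2 - 9) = (a - 3)*(a + 1)*(a + 3)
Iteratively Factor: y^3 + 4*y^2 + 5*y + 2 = (y + 1)*(y^2 + 3*y + 2) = (y + 1)*(y + 2)*(y + 1)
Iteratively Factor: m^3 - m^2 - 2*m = (m + 1)*(m^2 - 2*m) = (m - 2)*(m + 1)*(m)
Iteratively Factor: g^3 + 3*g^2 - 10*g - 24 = (g - 3)*(g^2 + 6*g + 8) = (g - 3)*(g + 2)*(g + 4)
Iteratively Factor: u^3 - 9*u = (u - 3)*(u^2 + 3*u) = (u - 3)*(u + 3)*(u)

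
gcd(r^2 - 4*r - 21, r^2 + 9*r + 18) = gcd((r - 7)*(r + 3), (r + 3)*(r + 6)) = r + 3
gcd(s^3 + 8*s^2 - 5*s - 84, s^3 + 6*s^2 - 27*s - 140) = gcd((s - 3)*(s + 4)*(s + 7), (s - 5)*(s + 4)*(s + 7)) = s^2 + 11*s + 28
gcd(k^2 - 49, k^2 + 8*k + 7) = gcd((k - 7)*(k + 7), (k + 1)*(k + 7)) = k + 7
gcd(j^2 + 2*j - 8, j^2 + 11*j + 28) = j + 4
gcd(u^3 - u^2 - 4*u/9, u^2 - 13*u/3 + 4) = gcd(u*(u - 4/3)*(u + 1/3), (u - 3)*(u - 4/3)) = u - 4/3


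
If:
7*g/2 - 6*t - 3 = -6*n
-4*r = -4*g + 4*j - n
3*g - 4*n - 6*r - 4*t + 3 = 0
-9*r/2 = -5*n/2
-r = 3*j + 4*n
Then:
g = -1965/3934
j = -1230/1967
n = 810/1967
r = 450/1967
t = -5973/15736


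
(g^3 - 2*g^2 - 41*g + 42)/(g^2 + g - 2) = (g^2 - g - 42)/(g + 2)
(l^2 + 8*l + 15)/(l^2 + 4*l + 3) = (l + 5)/(l + 1)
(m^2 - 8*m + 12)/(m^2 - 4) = (m - 6)/(m + 2)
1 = 1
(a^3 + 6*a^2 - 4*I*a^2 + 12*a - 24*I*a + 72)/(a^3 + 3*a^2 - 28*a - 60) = (a^2 - 4*I*a + 12)/(a^2 - 3*a - 10)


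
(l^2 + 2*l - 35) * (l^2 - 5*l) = l^4 - 3*l^3 - 45*l^2 + 175*l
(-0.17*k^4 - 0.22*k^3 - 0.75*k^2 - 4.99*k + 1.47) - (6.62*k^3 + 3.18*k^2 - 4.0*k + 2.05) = -0.17*k^4 - 6.84*k^3 - 3.93*k^2 - 0.99*k - 0.58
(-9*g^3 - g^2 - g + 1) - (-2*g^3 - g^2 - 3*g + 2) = -7*g^3 + 2*g - 1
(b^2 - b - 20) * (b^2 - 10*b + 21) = b^4 - 11*b^3 + 11*b^2 + 179*b - 420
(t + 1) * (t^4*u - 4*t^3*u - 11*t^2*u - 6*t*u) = t^5*u - 3*t^4*u - 15*t^3*u - 17*t^2*u - 6*t*u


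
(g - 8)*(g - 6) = g^2 - 14*g + 48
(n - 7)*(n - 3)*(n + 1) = n^3 - 9*n^2 + 11*n + 21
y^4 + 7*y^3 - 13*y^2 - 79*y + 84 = (y - 3)*(y - 1)*(y + 4)*(y + 7)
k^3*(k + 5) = k^4 + 5*k^3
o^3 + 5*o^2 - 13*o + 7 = (o - 1)^2*(o + 7)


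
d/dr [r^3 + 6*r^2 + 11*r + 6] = 3*r^2 + 12*r + 11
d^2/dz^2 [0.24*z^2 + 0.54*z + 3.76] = 0.480000000000000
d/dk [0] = 0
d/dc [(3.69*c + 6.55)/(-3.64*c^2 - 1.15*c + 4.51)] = (13.4316*c^2 + 47.684*c + 24.1744)/(13.2496*c^4 + 8.372*c^3 - 31.5103*c^2 - 10.373*c + 20.3401)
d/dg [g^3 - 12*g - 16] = 3*g^2 - 12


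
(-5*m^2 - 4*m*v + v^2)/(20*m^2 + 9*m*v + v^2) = (-5*m^2 - 4*m*v + v^2)/(20*m^2 + 9*m*v + v^2)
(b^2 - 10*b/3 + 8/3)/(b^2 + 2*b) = (3*b^2 - 10*b + 8)/(3*b*(b + 2))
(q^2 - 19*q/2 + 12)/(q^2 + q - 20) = (q^2 - 19*q/2 + 12)/(q^2 + q - 20)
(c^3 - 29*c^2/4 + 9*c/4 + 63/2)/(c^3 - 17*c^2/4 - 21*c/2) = (c - 3)/c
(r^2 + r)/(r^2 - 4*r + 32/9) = 9*r*(r + 1)/(9*r^2 - 36*r + 32)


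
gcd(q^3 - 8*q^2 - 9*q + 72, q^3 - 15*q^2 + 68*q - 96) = q^2 - 11*q + 24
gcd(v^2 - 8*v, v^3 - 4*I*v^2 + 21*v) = v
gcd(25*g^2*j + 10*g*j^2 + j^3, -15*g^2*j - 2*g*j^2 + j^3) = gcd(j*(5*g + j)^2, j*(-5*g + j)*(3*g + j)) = j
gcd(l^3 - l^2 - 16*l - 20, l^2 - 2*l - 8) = l + 2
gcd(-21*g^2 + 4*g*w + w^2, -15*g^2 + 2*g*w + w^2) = -3*g + w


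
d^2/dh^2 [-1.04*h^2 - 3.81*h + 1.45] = -2.08000000000000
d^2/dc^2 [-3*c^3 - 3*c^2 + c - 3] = -18*c - 6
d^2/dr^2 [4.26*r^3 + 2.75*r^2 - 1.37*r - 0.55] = 25.56*r + 5.5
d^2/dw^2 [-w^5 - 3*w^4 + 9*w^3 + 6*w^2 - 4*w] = -20*w^3 - 36*w^2 + 54*w + 12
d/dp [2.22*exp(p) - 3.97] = 2.22*exp(p)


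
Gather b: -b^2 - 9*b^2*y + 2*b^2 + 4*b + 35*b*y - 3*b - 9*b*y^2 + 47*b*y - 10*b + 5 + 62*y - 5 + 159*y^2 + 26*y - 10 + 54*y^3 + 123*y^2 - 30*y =b^2*(1 - 9*y) + b*(-9*y^2 + 82*y - 9) + 54*y^3 + 282*y^2 + 58*y - 10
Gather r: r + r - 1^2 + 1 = 2*r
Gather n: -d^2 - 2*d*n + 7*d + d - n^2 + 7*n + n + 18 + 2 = -d^2 + 8*d - n^2 + n*(8 - 2*d) + 20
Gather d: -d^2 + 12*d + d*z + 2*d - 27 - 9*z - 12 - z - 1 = -d^2 + d*(z + 14) - 10*z - 40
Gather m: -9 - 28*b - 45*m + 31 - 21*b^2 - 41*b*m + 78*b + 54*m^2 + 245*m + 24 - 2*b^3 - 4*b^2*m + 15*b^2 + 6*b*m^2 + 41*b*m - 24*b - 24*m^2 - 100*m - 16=-2*b^3 - 6*b^2 + 26*b + m^2*(6*b + 30) + m*(100 - 4*b^2) + 30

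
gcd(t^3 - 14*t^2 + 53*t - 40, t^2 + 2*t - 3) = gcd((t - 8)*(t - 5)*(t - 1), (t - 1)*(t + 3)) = t - 1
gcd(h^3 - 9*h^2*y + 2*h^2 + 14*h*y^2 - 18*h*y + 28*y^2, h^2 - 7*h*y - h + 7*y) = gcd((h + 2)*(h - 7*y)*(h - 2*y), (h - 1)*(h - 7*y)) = -h + 7*y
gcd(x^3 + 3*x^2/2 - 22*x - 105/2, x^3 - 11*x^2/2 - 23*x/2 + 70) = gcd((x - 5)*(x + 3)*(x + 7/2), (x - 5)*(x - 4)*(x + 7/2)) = x^2 - 3*x/2 - 35/2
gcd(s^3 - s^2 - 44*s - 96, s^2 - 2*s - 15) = s + 3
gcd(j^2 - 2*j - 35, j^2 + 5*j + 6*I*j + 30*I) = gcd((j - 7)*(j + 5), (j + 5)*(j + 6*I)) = j + 5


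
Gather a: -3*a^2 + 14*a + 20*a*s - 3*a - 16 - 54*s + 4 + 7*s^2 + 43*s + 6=-3*a^2 + a*(20*s + 11) + 7*s^2 - 11*s - 6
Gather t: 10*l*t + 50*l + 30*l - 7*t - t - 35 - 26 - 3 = 80*l + t*(10*l - 8) - 64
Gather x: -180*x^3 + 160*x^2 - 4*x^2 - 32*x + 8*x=-180*x^3 + 156*x^2 - 24*x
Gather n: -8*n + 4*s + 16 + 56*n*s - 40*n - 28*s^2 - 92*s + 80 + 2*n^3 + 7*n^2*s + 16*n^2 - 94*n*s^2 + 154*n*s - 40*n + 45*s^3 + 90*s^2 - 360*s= 2*n^3 + n^2*(7*s + 16) + n*(-94*s^2 + 210*s - 88) + 45*s^3 + 62*s^2 - 448*s + 96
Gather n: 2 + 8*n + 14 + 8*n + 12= 16*n + 28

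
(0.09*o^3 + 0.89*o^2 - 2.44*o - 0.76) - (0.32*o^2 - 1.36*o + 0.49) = 0.09*o^3 + 0.57*o^2 - 1.08*o - 1.25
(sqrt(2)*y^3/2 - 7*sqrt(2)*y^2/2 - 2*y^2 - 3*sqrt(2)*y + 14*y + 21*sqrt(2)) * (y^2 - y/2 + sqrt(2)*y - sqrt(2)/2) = sqrt(2)*y^5/2 - 15*sqrt(2)*y^4/4 - y^4 - 13*sqrt(2)*y^3/4 + 15*y^3/2 - 19*y^2/2 + 75*sqrt(2)*y^2/2 - 35*sqrt(2)*y/2 + 45*y - 21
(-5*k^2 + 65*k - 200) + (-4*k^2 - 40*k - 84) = -9*k^2 + 25*k - 284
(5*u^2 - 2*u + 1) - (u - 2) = 5*u^2 - 3*u + 3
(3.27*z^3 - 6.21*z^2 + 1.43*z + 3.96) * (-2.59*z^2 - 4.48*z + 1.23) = -8.4693*z^5 + 1.4343*z^4 + 28.1392*z^3 - 24.3011*z^2 - 15.9819*z + 4.8708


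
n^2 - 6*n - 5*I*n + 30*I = (n - 6)*(n - 5*I)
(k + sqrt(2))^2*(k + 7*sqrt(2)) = k^3 + 9*sqrt(2)*k^2 + 30*k + 14*sqrt(2)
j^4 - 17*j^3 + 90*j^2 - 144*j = j*(j - 8)*(j - 6)*(j - 3)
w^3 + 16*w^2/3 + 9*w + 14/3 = (w + 1)*(w + 2)*(w + 7/3)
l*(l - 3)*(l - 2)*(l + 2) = l^4 - 3*l^3 - 4*l^2 + 12*l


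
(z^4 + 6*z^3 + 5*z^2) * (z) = z^5 + 6*z^4 + 5*z^3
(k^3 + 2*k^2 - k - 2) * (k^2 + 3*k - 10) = k^5 + 5*k^4 - 5*k^3 - 25*k^2 + 4*k + 20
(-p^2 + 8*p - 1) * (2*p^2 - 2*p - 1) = -2*p^4 + 18*p^3 - 17*p^2 - 6*p + 1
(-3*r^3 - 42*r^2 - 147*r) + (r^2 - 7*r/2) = -3*r^3 - 41*r^2 - 301*r/2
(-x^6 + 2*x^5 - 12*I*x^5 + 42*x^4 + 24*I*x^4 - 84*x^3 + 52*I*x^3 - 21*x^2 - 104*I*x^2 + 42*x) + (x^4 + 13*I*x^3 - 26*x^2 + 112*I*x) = -x^6 + 2*x^5 - 12*I*x^5 + 43*x^4 + 24*I*x^4 - 84*x^3 + 65*I*x^3 - 47*x^2 - 104*I*x^2 + 42*x + 112*I*x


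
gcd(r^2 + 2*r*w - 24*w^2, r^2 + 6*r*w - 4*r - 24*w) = r + 6*w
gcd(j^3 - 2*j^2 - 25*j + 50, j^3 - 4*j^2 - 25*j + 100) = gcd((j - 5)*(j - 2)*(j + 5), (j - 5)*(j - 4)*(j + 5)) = j^2 - 25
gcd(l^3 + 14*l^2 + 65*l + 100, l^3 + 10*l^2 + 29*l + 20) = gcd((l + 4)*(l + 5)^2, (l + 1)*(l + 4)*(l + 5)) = l^2 + 9*l + 20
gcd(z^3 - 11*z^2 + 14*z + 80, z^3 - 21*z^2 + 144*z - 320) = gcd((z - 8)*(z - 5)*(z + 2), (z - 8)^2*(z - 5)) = z^2 - 13*z + 40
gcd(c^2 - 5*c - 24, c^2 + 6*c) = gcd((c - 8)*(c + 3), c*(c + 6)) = 1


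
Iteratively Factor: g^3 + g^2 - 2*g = (g + 2)*(g^2 - g) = (g - 1)*(g + 2)*(g)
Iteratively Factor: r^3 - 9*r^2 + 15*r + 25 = (r - 5)*(r^2 - 4*r - 5) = (r - 5)*(r + 1)*(r - 5)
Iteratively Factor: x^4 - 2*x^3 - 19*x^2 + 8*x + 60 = (x + 2)*(x^3 - 4*x^2 - 11*x + 30) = (x + 2)*(x + 3)*(x^2 - 7*x + 10) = (x - 2)*(x + 2)*(x + 3)*(x - 5)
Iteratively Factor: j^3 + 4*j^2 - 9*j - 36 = (j + 4)*(j^2 - 9) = (j - 3)*(j + 4)*(j + 3)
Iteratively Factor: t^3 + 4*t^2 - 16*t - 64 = (t - 4)*(t^2 + 8*t + 16) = (t - 4)*(t + 4)*(t + 4)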